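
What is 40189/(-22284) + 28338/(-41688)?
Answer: -5340007/2150406 ≈ -2.4833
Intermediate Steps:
40189/(-22284) + 28338/(-41688) = 40189*(-1/22284) + 28338*(-1/41688) = -40189/22284 - 4723/6948 = -5340007/2150406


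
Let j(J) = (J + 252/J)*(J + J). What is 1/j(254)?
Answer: 1/129536 ≈ 7.7199e-6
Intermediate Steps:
j(J) = 2*J*(J + 252/J) (j(J) = (J + 252/J)*(2*J) = 2*J*(J + 252/J))
1/j(254) = 1/(504 + 2*254²) = 1/(504 + 2*64516) = 1/(504 + 129032) = 1/129536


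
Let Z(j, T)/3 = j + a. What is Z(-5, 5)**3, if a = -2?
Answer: -9261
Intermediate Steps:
Z(j, T) = -6 + 3*j (Z(j, T) = 3*(j - 2) = 3*(-2 + j) = -6 + 3*j)
Z(-5, 5)**3 = (-6 + 3*(-5))**3 = (-6 - 15)**3 = (-21)**3 = -9261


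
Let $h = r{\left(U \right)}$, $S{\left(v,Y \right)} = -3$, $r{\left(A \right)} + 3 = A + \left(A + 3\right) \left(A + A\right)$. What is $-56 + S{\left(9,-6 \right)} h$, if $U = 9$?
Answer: $-722$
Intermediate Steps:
$r{\left(A \right)} = -3 + A + 2 A \left(3 + A\right)$ ($r{\left(A \right)} = -3 + \left(A + \left(A + 3\right) \left(A + A\right)\right) = -3 + \left(A + \left(3 + A\right) 2 A\right) = -3 + \left(A + 2 A \left(3 + A\right)\right) = -3 + A + 2 A \left(3 + A\right)$)
$h = 222$ ($h = -3 + 2 \cdot 9^{2} + 7 \cdot 9 = -3 + 2 \cdot 81 + 63 = -3 + 162 + 63 = 222$)
$-56 + S{\left(9,-6 \right)} h = -56 - 666 = -722$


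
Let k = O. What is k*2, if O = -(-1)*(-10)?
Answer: -20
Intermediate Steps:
O = -10 (O = -1*10 = -10)
k = -10
k*2 = -10*2 = -20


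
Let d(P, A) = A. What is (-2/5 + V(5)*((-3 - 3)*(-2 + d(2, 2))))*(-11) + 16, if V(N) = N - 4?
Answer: 102/5 ≈ 20.400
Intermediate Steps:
V(N) = -4 + N
(-2/5 + V(5)*((-3 - 3)*(-2 + d(2, 2))))*(-11) + 16 = (-2/5 + (-4 + 5)*((-3 - 3)*(-2 + 2)))*(-11) + 16 = (-2*1/5 + 1*(-6*0))*(-11) + 16 = (-2/5 + 1*0)*(-11) + 16 = (-2/5 + 0)*(-11) + 16 = -2/5*(-11) + 16 = 22/5 + 16 = 102/5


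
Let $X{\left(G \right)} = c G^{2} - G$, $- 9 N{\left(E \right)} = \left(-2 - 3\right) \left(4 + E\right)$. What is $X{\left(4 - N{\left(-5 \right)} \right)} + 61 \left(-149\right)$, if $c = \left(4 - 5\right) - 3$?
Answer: $- \frac{743302}{81} \approx -9176.6$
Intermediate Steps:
$N{\left(E \right)} = \frac{20}{9} + \frac{5 E}{9}$ ($N{\left(E \right)} = - \frac{\left(-2 - 3\right) \left(4 + E\right)}{9} = - \frac{\left(-5\right) \left(4 + E\right)}{9} = - \frac{-20 - 5 E}{9} = \frac{20}{9} + \frac{5 E}{9}$)
$c = -4$ ($c = -1 - 3 = -4$)
$X{\left(G \right)} = - G - 4 G^{2}$ ($X{\left(G \right)} = - 4 G^{2} - G = - G - 4 G^{2}$)
$X{\left(4 - N{\left(-5 \right)} \right)} + 61 \left(-149\right) = \left(4 - \left(\frac{20}{9} + \frac{5}{9} \left(-5\right)\right)\right) \left(-1 - 4 \left(4 - \left(\frac{20}{9} + \frac{5}{9} \left(-5\right)\right)\right)\right) + 61 \left(-149\right) = \left(4 - \left(\frac{20}{9} - \frac{25}{9}\right)\right) \left(-1 - 4 \left(4 - \left(\frac{20}{9} - \frac{25}{9}\right)\right)\right) - 9089 = \left(4 - - \frac{5}{9}\right) \left(-1 - 4 \left(4 - - \frac{5}{9}\right)\right) - 9089 = \left(4 + \frac{5}{9}\right) \left(-1 - 4 \left(4 + \frac{5}{9}\right)\right) - 9089 = \frac{41 \left(-1 - \frac{164}{9}\right)}{9} - 9089 = \frac{41}{9} \left(- \frac{173}{9}\right) - 9089 = - \frac{7093}{81} - 9089 = - \frac{743302}{81}$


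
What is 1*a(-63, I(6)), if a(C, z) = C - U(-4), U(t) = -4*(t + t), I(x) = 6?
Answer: -95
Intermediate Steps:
U(t) = -8*t
a(C, z) = -32 + C (a(C, z) = C - (-8)*(-4) = C - 1*32 = C - 32 = -32 + C)
1*a(-63, I(6)) = 1*(-32 - 63) = 1*(-95) = -95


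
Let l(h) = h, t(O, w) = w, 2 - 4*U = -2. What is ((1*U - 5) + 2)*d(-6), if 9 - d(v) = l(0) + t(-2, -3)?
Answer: -24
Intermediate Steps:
U = 1 (U = ½ - ¼*(-2) = ½ + ½ = 1)
d(v) = 12 (d(v) = 9 - (0 - 3) = 9 - 1*(-3) = 9 + 3 = 12)
((1*U - 5) + 2)*d(-6) = ((1*1 - 5) + 2)*12 = ((1 - 5) + 2)*12 = (-4 + 2)*12 = -2*12 = -24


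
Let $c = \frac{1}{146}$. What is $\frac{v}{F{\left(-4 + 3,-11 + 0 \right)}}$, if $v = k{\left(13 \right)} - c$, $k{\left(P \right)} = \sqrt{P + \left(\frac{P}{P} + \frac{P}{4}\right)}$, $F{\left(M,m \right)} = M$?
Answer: $\frac{1}{146} - \frac{\sqrt{69}}{2} \approx -4.1465$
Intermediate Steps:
$c = \frac{1}{146} \approx 0.0068493$
$k{\left(P \right)} = \sqrt{1 + \frac{5 P}{4}}$ ($k{\left(P \right)} = \sqrt{P + \left(1 + P \frac{1}{4}\right)} = \sqrt{P + \left(1 + \frac{P}{4}\right)} = \sqrt{1 + \frac{5 P}{4}}$)
$v = - \frac{1}{146} + \frac{\sqrt{69}}{2}$ ($v = \frac{\sqrt{4 + 5 \cdot 13}}{2} - \frac{1}{146} = \frac{\sqrt{4 + 65}}{2} - \frac{1}{146} = \frac{\sqrt{69}}{2} - \frac{1}{146} = - \frac{1}{146} + \frac{\sqrt{69}}{2} \approx 4.1465$)
$\frac{v}{F{\left(-4 + 3,-11 + 0 \right)}} = \frac{- \frac{1}{146} + \frac{\sqrt{69}}{2}}{-4 + 3} = \frac{- \frac{1}{146} + \frac{\sqrt{69}}{2}}{-1} = \left(- \frac{1}{146} + \frac{\sqrt{69}}{2}\right) \left(-1\right) = \frac{1}{146} - \frac{\sqrt{69}}{2}$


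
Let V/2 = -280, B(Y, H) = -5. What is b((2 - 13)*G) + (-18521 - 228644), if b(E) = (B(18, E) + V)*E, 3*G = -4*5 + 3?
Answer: -847150/3 ≈ -2.8238e+5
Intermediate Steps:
G = -17/3 (G = (-4*5 + 3)/3 = (-20 + 3)/3 = (⅓)*(-17) = -17/3 ≈ -5.6667)
V = -560 (V = 2*(-280) = -560)
b(E) = -565*E (b(E) = (-5 - 560)*E = -565*E)
b((2 - 13)*G) + (-18521 - 228644) = -565*(2 - 13)*(-17)/3 + (-18521 - 228644) = -(-6215)*(-17)/3 - 247165 = -565*187/3 - 247165 = -105655/3 - 247165 = -847150/3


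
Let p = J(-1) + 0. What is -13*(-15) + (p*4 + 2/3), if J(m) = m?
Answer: 575/3 ≈ 191.67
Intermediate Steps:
p = -1 (p = -1 + 0 = -1)
-13*(-15) + (p*4 + 2/3) = -13*(-15) + (-1*4 + 2/3) = 195 + (-4 + 2*(⅓)) = 195 + (-4 + ⅔) = 195 - 10/3 = 575/3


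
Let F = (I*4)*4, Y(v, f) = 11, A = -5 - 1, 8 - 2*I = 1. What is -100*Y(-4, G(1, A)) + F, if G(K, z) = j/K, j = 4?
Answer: -1044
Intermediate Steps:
I = 7/2 (I = 4 - 1/2*1 = 4 - 1/2 = 7/2 ≈ 3.5000)
A = -6
G(K, z) = 4/K
F = 56 (F = ((7/2)*4)*4 = 14*4 = 56)
-100*Y(-4, G(1, A)) + F = -100*11 + 56 = -1100 + 56 = -1044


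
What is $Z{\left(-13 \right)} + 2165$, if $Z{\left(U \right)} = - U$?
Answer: $2178$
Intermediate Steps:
$Z{\left(-13 \right)} + 2165 = \left(-1\right) \left(-13\right) + 2165 = 13 + 2165 = 2178$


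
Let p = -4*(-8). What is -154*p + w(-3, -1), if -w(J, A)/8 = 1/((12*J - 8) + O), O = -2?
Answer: -113340/23 ≈ -4927.8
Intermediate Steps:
p = 32
w(J, A) = -8/(-10 + 12*J) (w(J, A) = -8/((12*J - 8) - 2) = -8/((-8 + 12*J) - 2) = -8/(-10 + 12*J))
-154*p + w(-3, -1) = -154*32 - 4/(-5 + 6*(-3)) = -4928 - 4/(-5 - 18) = -4928 - 4/(-23) = -4928 - 4*(-1/23) = -4928 + 4/23 = -113340/23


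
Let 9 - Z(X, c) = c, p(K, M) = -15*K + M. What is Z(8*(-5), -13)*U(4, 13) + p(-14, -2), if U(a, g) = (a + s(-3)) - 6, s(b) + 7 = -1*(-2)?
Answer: 54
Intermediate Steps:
p(K, M) = M - 15*K
Z(X, c) = 9 - c
s(b) = -5 (s(b) = -7 - 1*(-2) = -7 + 2 = -5)
U(a, g) = -11 + a (U(a, g) = (a - 5) - 6 = (-5 + a) - 6 = -11 + a)
Z(8*(-5), -13)*U(4, 13) + p(-14, -2) = (9 - 1*(-13))*(-11 + 4) + (-2 - 15*(-14)) = (9 + 13)*(-7) + (-2 + 210) = 22*(-7) + 208 = -154 + 208 = 54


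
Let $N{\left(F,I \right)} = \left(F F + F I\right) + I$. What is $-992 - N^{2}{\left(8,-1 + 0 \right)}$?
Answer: $-4017$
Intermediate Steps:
$N{\left(F,I \right)} = I + F^{2} + F I$ ($N{\left(F,I \right)} = \left(F^{2} + F I\right) + I = I + F^{2} + F I$)
$-992 - N^{2}{\left(8,-1 + 0 \right)} = -992 - \left(\left(-1 + 0\right) + 8^{2} + 8 \left(-1 + 0\right)\right)^{2} = -992 - \left(-1 + 64 + 8 \left(-1\right)\right)^{2} = -992 - \left(-1 + 64 - 8\right)^{2} = -992 - 55^{2} = -992 - 3025 = -4017$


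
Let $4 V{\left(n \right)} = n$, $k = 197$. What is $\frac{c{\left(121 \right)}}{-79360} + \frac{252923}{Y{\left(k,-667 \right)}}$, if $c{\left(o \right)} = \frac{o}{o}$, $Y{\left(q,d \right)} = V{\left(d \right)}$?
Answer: $- \frac{80287877787}{52933120} \approx -1516.8$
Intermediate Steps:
$V{\left(n \right)} = \frac{n}{4}$
$Y{\left(q,d \right)} = \frac{d}{4}$
$c{\left(o \right)} = 1$
$\frac{c{\left(121 \right)}}{-79360} + \frac{252923}{Y{\left(k,-667 \right)}} = 1 \frac{1}{-79360} + \frac{252923}{\frac{1}{4} \left(-667\right)} = 1 \left(- \frac{1}{79360}\right) + \frac{252923}{- \frac{667}{4}} = - \frac{1}{79360} + 252923 \left(- \frac{4}{667}\right) = - \frac{1}{79360} - \frac{1011692}{667} = - \frac{80287877787}{52933120}$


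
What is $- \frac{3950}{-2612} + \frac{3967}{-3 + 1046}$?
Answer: $\frac{7240827}{1362158} \approx 5.3157$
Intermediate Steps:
$- \frac{3950}{-2612} + \frac{3967}{-3 + 1046} = \left(-3950\right) \left(- \frac{1}{2612}\right) + \frac{3967}{1043} = \frac{1975}{1306} + 3967 \cdot \frac{1}{1043} = \frac{1975}{1306} + \frac{3967}{1043} = \frac{7240827}{1362158}$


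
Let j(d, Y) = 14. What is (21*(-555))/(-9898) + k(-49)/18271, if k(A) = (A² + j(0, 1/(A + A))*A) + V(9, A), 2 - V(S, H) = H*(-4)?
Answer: 32571909/25835194 ≈ 1.2608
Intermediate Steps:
V(S, H) = 2 + 4*H (V(S, H) = 2 - H*(-4) = 2 - (-4)*H = 2 + 4*H)
k(A) = 2 + A² + 18*A (k(A) = (A² + 14*A) + (2 + 4*A) = 2 + A² + 18*A)
(21*(-555))/(-9898) + k(-49)/18271 = (21*(-555))/(-9898) + (2 + (-49)² + 18*(-49))/18271 = -11655*(-1/9898) + (2 + 2401 - 882)*(1/18271) = 1665/1414 + 1521*(1/18271) = 1665/1414 + 1521/18271 = 32571909/25835194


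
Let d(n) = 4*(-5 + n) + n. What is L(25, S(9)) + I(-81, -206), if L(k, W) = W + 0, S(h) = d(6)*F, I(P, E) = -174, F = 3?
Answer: -144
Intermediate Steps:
d(n) = -20 + 5*n (d(n) = (-20 + 4*n) + n = -20 + 5*n)
S(h) = 30 (S(h) = (-20 + 5*6)*3 = (-20 + 30)*3 = 10*3 = 30)
L(k, W) = W
L(25, S(9)) + I(-81, -206) = 30 - 174 = -144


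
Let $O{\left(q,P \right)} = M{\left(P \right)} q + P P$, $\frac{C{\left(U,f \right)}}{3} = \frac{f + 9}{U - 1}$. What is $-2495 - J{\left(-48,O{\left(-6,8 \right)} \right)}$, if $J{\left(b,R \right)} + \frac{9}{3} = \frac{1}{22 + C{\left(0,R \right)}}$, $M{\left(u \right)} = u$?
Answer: $- \frac{132075}{53} \approx -2492.0$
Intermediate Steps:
$C{\left(U,f \right)} = \frac{3 \left(9 + f\right)}{-1 + U}$ ($C{\left(U,f \right)} = 3 \frac{f + 9}{U - 1} = 3 \frac{9 + f}{-1 + U} = \frac{3 \left(9 + f\right)}{-1 + U}$)
$O{\left(q,P \right)} = P^{2} + P q$ ($O{\left(q,P \right)} = P q + P P = P q + P^{2} = P^{2} + P q$)
$J{\left(b,R \right)} = -3 + \frac{1}{-5 - 3 R}$ ($J{\left(b,R \right)} = -3 + \frac{1}{22 + \frac{3 \left(9 + R\right)}{-1 + 0}} = -3 + \frac{1}{22 + \frac{3 \left(9 + R\right)}{-1}} = -3 + \frac{1}{22 + 3 \left(-1\right) \left(9 + R\right)} = -3 + \frac{1}{22 - \left(27 + 3 R\right)} = -3 + \frac{1}{-5 - 3 R}$)
$-2495 - J{\left(-48,O{\left(-6,8 \right)} \right)} = -2495 - \frac{16 + 9 \cdot 8 \left(8 - 6\right)}{-5 - 3 \cdot 8 \left(8 - 6\right)} = -2495 - \frac{16 + 9 \cdot 8 \cdot 2}{-5 - 3 \cdot 8 \cdot 2} = -2495 - \frac{16 + 9 \cdot 16}{-5 - 48} = -2495 - \frac{16 + 144}{-5 - 48} = -2495 - \frac{1}{-53} \cdot 160 = -2495 - \left(- \frac{1}{53}\right) 160 = -2495 - - \frac{160}{53} = -2495 + \frac{160}{53} = - \frac{132075}{53}$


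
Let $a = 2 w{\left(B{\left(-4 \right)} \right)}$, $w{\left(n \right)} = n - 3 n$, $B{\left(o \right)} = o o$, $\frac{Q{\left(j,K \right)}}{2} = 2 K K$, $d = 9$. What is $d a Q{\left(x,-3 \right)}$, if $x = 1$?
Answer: $-20736$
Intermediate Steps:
$Q{\left(j,K \right)} = 4 K^{2}$ ($Q{\left(j,K \right)} = 2 \cdot 2 K K = 2 \cdot 2 K^{2} = 4 K^{2}$)
$B{\left(o \right)} = o^{2}$
$w{\left(n \right)} = - 2 n$
$a = -64$ ($a = 2 \left(- 2 \left(-4\right)^{2}\right) = 2 \left(\left(-2\right) 16\right) = 2 \left(-32\right) = -64$)
$d a Q{\left(x,-3 \right)} = 9 \left(-64\right) 4 \left(-3\right)^{2} = - 576 \cdot 4 \cdot 9 = \left(-576\right) 36 = -20736$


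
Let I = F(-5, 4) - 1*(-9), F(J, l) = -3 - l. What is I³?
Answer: 8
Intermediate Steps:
I = 2 (I = (-3 - 1*4) - 1*(-9) = (-3 - 4) + 9 = -7 + 9 = 2)
I³ = 2³ = 8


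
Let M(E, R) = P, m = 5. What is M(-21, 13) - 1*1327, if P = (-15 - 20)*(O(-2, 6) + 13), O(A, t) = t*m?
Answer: -2832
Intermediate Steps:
O(A, t) = 5*t (O(A, t) = t*5 = 5*t)
P = -1505 (P = (-15 - 20)*(5*6 + 13) = -35*(30 + 13) = -35*43 = -1505)
M(E, R) = -1505
M(-21, 13) - 1*1327 = -1505 - 1*1327 = -1505 - 1327 = -2832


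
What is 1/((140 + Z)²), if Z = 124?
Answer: 1/69696 ≈ 1.4348e-5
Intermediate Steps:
1/((140 + Z)²) = 1/((140 + 124)²) = 1/(264²) = 1/69696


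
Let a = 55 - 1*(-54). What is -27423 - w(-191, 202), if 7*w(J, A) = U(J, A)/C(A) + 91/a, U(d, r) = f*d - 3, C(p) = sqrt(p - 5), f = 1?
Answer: -2989120/109 + 194*sqrt(197)/1379 ≈ -27421.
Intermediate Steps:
C(p) = sqrt(-5 + p)
a = 109 (a = 55 + 54 = 109)
U(d, r) = -3 + d (U(d, r) = 1*d - 3 = d - 3 = -3 + d)
w(J, A) = 13/109 + (-3 + J)/(7*sqrt(-5 + A)) (w(J, A) = ((-3 + J)/(sqrt(-5 + A)) + 91/109)/7 = ((-3 + J)/sqrt(-5 + A) + 91*(1/109))/7 = ((-3 + J)/sqrt(-5 + A) + 91/109)/7 = (91/109 + (-3 + J)/sqrt(-5 + A))/7 = 13/109 + (-3 + J)/(7*sqrt(-5 + A)))
-27423 - w(-191, 202) = -27423 - (-327 + 91*sqrt(-5 + 202) + 109*(-191))/(763*sqrt(-5 + 202)) = -27423 - (-327 + 91*sqrt(197) - 20819)/(763*sqrt(197)) = -27423 - sqrt(197)/197*(-21146 + 91*sqrt(197))/763 = -27423 - sqrt(197)*(-21146 + 91*sqrt(197))/150311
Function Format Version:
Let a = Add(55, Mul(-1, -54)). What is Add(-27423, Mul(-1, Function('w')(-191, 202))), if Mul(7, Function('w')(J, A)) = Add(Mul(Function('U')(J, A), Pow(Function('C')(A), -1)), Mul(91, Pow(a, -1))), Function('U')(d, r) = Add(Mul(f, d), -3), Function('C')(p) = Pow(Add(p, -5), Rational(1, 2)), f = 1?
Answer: Add(Rational(-2989120, 109), Mul(Rational(194, 1379), Pow(197, Rational(1, 2)))) ≈ -27421.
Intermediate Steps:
Function('C')(p) = Pow(Add(-5, p), Rational(1, 2))
a = 109 (a = Add(55, 54) = 109)
Function('U')(d, r) = Add(-3, d) (Function('U')(d, r) = Add(Mul(1, d), -3) = Add(d, -3) = Add(-3, d))
Function('w')(J, A) = Add(Rational(13, 109), Mul(Rational(1, 7), Pow(Add(-5, A), Rational(-1, 2)), Add(-3, J))) (Function('w')(J, A) = Mul(Rational(1, 7), Add(Mul(Add(-3, J), Pow(Pow(Add(-5, A), Rational(1, 2)), -1)), Mul(91, Pow(109, -1)))) = Mul(Rational(1, 7), Add(Mul(Add(-3, J), Pow(Add(-5, A), Rational(-1, 2))), Mul(91, Rational(1, 109)))) = Mul(Rational(1, 7), Add(Mul(Pow(Add(-5, A), Rational(-1, 2)), Add(-3, J)), Rational(91, 109))) = Mul(Rational(1, 7), Add(Rational(91, 109), Mul(Pow(Add(-5, A), Rational(-1, 2)), Add(-3, J)))) = Add(Rational(13, 109), Mul(Rational(1, 7), Pow(Add(-5, A), Rational(-1, 2)), Add(-3, J))))
Add(-27423, Mul(-1, Function('w')(-191, 202))) = Add(-27423, Mul(-1, Mul(Rational(1, 763), Pow(Add(-5, 202), Rational(-1, 2)), Add(-327, Mul(91, Pow(Add(-5, 202), Rational(1, 2))), Mul(109, -191))))) = Add(-27423, Mul(-1, Mul(Rational(1, 763), Pow(197, Rational(-1, 2)), Add(-327, Mul(91, Pow(197, Rational(1, 2))), -20819)))) = Add(-27423, Mul(-1, Mul(Rational(1, 763), Mul(Rational(1, 197), Pow(197, Rational(1, 2))), Add(-21146, Mul(91, Pow(197, Rational(1, 2))))))) = Add(-27423, Mul(-1, Mul(Rational(1, 150311), Pow(197, Rational(1, 2)), Add(-21146, Mul(91, Pow(197, Rational(1, 2))))))) = Add(-27423, Mul(Rational(-1, 150311), Pow(197, Rational(1, 2)), Add(-21146, Mul(91, Pow(197, Rational(1, 2))))))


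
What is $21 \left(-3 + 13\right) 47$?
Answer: $9870$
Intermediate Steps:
$21 \left(-3 + 13\right) 47 = 21 \cdot 10 \cdot 47 = 210 \cdot 47 = 9870$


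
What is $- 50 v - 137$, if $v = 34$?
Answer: $-1837$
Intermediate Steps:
$- 50 v - 137 = \left(-50\right) 34 - 137 = -1700 - 137 = -1837$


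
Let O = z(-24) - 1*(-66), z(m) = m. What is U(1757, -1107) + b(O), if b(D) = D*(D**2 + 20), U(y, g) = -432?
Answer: 74496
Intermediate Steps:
O = 42 (O = -24 - 1*(-66) = -24 + 66 = 42)
b(D) = D*(20 + D**2)
U(1757, -1107) + b(O) = -432 + 42*(20 + 42**2) = -432 + 42*(20 + 1764) = -432 + 42*1784 = -432 + 74928 = 74496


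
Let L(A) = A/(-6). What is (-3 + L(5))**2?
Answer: 529/36 ≈ 14.694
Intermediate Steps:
L(A) = -A/6 (L(A) = A*(-1/6) = -A/6)
(-3 + L(5))**2 = (-3 - 1/6*5)**2 = (-3 - 5/6)**2 = (-23/6)**2 = 529/36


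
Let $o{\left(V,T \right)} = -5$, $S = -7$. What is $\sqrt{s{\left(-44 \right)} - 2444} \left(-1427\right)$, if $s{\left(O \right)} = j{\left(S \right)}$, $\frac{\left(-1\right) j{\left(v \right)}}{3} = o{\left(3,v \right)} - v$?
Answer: $- 49945 i \sqrt{2} \approx - 70633.0 i$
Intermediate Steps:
$j{\left(v \right)} = 15 + 3 v$ ($j{\left(v \right)} = - 3 \left(-5 - v\right) = 15 + 3 v$)
$s{\left(O \right)} = -6$ ($s{\left(O \right)} = 15 + 3 \left(-7\right) = 15 - 21 = -6$)
$\sqrt{s{\left(-44 \right)} - 2444} \left(-1427\right) = \sqrt{-6 - 2444} \left(-1427\right) = \sqrt{-2450} \left(-1427\right) = 35 i \sqrt{2} \left(-1427\right) = - 49945 i \sqrt{2}$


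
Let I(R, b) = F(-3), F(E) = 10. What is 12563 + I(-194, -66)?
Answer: 12573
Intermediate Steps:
I(R, b) = 10
12563 + I(-194, -66) = 12563 + 10 = 12573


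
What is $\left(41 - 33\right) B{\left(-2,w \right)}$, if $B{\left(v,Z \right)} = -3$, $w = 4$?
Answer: $-24$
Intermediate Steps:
$\left(41 - 33\right) B{\left(-2,w \right)} = \left(41 - 33\right) \left(-3\right) = 8 \left(-3\right) = -24$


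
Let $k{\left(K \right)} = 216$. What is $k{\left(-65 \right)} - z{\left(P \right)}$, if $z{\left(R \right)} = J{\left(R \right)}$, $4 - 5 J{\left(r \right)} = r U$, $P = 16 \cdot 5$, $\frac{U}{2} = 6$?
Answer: $\frac{2036}{5} \approx 407.2$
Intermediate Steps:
$U = 12$ ($U = 2 \cdot 6 = 12$)
$P = 80$
$J{\left(r \right)} = \frac{4}{5} - \frac{12 r}{5}$ ($J{\left(r \right)} = \frac{4}{5} - \frac{r 12}{5} = \frac{4}{5} - \frac{12 r}{5}$)
$z{\left(R \right)} = \frac{4}{5} - \frac{12 R}{5}$
$k{\left(-65 \right)} - z{\left(P \right)} = 216 - \left(\frac{4}{5} - 192\right) = 216 - - \frac{956}{5} = 216 + \frac{956}{5} = \frac{2036}{5}$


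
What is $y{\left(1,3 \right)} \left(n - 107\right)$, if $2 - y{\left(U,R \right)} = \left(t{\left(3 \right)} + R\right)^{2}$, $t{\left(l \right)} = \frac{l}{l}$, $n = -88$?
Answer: $2730$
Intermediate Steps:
$t{\left(l \right)} = 1$
$y{\left(U,R \right)} = 2 - \left(1 + R\right)^{2}$
$y{\left(1,3 \right)} \left(n - 107\right) = \left(2 - \left(1 + 3\right)^{2}\right) \left(-88 - 107\right) = \left(2 - 4^{2}\right) \left(-195\right) = \left(2 - 16\right) \left(-195\right) = \left(-14\right) \left(-195\right) = 2730$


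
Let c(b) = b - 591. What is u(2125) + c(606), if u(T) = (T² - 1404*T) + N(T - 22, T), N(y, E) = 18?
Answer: 1532158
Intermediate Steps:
c(b) = -591 + b
u(T) = 18 + T² - 1404*T (u(T) = (T² - 1404*T) + 18 = 18 + T² - 1404*T)
u(2125) + c(606) = (18 + 2125² - 1404*2125) + (-591 + 606) = (18 + 4515625 - 2983500) + 15 = 1532143 + 15 = 1532158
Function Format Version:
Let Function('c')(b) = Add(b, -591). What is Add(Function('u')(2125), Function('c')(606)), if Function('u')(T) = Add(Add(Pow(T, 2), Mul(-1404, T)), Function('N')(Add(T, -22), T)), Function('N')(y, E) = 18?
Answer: 1532158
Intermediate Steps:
Function('c')(b) = Add(-591, b)
Function('u')(T) = Add(18, Pow(T, 2), Mul(-1404, T)) (Function('u')(T) = Add(Add(Pow(T, 2), Mul(-1404, T)), 18) = Add(18, Pow(T, 2), Mul(-1404, T)))
Add(Function('u')(2125), Function('c')(606)) = Add(Add(18, Pow(2125, 2), Mul(-1404, 2125)), Add(-591, 606)) = Add(Add(18, 4515625, -2983500), 15) = Add(1532143, 15) = 1532158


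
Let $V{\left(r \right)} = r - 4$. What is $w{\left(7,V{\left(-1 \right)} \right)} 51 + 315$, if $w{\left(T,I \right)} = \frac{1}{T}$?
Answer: $\frac{2256}{7} \approx 322.29$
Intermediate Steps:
$V{\left(r \right)} = -4 + r$ ($V{\left(r \right)} = r - 4 = -4 + r$)
$w{\left(7,V{\left(-1 \right)} \right)} 51 + 315 = \frac{1}{7} \cdot 51 + 315 = \frac{51}{7} + 315 = \frac{2256}{7}$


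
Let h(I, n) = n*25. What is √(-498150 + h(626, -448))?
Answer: 5*I*√20374 ≈ 713.69*I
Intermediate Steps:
h(I, n) = 25*n
√(-498150 + h(626, -448)) = √(-498150 + 25*(-448)) = √(-498150 - 11200) = √(-509350) = 5*I*√20374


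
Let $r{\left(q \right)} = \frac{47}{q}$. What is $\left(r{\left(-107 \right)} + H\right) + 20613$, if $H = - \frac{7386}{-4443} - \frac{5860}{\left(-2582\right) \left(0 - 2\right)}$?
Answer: $\frac{4217044106363}{204580897} \approx 20613.0$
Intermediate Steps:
$H = \frac{1008777}{1911971}$ ($H = \left(-7386\right) \left(- \frac{1}{4443}\right) - \frac{5860}{\left(-2582\right) \left(-2\right)} = \frac{2462}{1481} - \frac{5860}{5164} = \frac{2462}{1481} - \frac{1465}{1291} = \frac{1008777}{1911971} \approx 0.52761$)
$\left(r{\left(-107 \right)} + H\right) + 20613 = \left(\frac{47}{-107} + \frac{1008777}{1911971}\right) + 20613 = \left(47 \left(- \frac{1}{107}\right) + \frac{1008777}{1911971}\right) + 20613 = \left(- \frac{47}{107} + \frac{1008777}{1911971}\right) + 20613 = \frac{18076502}{204580897} + 20613 = \frac{4217044106363}{204580897}$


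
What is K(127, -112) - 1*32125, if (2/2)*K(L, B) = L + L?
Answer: -31871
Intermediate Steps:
K(L, B) = 2*L (K(L, B) = L + L = 2*L)
K(127, -112) - 1*32125 = 2*127 - 1*32125 = 254 - 32125 = -31871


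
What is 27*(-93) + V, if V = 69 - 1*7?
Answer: -2449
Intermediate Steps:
V = 62 (V = 69 - 7 = 62)
27*(-93) + V = 27*(-93) + 62 = -2511 + 62 = -2449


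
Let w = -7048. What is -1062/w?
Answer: 531/3524 ≈ 0.15068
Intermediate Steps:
-1062/w = -1062/(-7048) = -1062*(-1/7048) = 531/3524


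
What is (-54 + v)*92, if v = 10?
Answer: -4048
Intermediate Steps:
(-54 + v)*92 = (-54 + 10)*92 = -44*92 = -4048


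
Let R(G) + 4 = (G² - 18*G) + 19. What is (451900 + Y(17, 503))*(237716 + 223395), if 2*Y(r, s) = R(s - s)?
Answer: 416759038465/2 ≈ 2.0838e+11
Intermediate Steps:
R(G) = 15 + G² - 18*G (R(G) = -4 + ((G² - 18*G) + 19) = -4 + (19 + G² - 18*G) = 15 + G² - 18*G)
Y(r, s) = 15/2 (Y(r, s) = (15 + (s - s)² - 18*(s - s))/2 = (15 + 0² - 18*0)/2 = (15 + 0 + 0)/2 = (½)*15 = 15/2)
(451900 + Y(17, 503))*(237716 + 223395) = (451900 + 15/2)*(237716 + 223395) = (903815/2)*461111 = 416759038465/2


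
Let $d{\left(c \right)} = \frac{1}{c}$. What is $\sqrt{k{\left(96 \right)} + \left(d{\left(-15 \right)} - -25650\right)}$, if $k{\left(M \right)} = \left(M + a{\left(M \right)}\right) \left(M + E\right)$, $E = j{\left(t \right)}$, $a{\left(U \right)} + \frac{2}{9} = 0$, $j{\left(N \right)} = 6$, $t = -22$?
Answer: $\frac{\sqrt{7969335}}{15} \approx 188.2$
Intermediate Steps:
$a{\left(U \right)} = - \frac{2}{9}$ ($a{\left(U \right)} = - \frac{2}{9} + 0 = - \frac{2}{9}$)
$E = 6$
$k{\left(M \right)} = \left(6 + M\right) \left(- \frac{2}{9} + M\right)$ ($k{\left(M \right)} = \left(M - \frac{2}{9}\right) \left(M + 6\right) = \left(- \frac{2}{9} + M\right) \left(6 + M\right) = \left(6 + M\right) \left(- \frac{2}{9} + M\right)$)
$\sqrt{k{\left(96 \right)} + \left(d{\left(-15 \right)} - -25650\right)} = \sqrt{\left(- \frac{4}{3} + 96^{2} + \frac{52}{9} \cdot 96\right) + \left(\frac{1}{-15} - -25650\right)} = \sqrt{\left(- \frac{4}{3} + 9216 + \frac{1664}{3}\right) + \left(- \frac{1}{15} + 25650\right)} = \sqrt{\frac{29308}{3} + \frac{384749}{15}} = \sqrt{\frac{531289}{15}} = \frac{\sqrt{7969335}}{15}$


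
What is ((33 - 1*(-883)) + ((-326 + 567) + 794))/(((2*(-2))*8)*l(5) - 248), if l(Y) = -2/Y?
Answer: -9755/1176 ≈ -8.2951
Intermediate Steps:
((33 - 1*(-883)) + ((-326 + 567) + 794))/(((2*(-2))*8)*l(5) - 248) = ((33 - 1*(-883)) + ((-326 + 567) + 794))/(((2*(-2))*8)*(-2/5) - 248) = ((33 + 883) + (241 + 794))/((-4*8)*(-2*1/5) - 248) = (916 + 1035)/(-32*(-2/5) - 248) = 1951/(64/5 - 248) = 1951/(-1176/5) = 1951*(-5/1176) = -9755/1176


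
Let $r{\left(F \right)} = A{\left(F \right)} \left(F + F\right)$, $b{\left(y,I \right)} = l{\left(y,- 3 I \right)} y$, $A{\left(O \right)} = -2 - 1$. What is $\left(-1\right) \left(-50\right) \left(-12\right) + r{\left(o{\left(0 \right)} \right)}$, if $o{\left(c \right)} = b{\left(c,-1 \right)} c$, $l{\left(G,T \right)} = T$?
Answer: $-600$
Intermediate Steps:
$A{\left(O \right)} = -3$
$b{\left(y,I \right)} = - 3 I y$
$o{\left(c \right)} = 3 c^{2}$ ($o{\left(c \right)} = \left(-3\right) \left(-1\right) c c = 3 c c = 3 c^{2}$)
$r{\left(F \right)} = - 6 F$ ($r{\left(F \right)} = - 3 \left(F + F\right) = - 3 \cdot 2 F = - 6 F$)
$\left(-1\right) \left(-50\right) \left(-12\right) + r{\left(o{\left(0 \right)} \right)} = \left(-1\right) \left(-50\right) \left(-12\right) - 6 \cdot 3 \cdot 0^{2} = 50 \left(-12\right) - 6 \cdot 3 \cdot 0 = -600 - 0 = -600 + 0 = -600$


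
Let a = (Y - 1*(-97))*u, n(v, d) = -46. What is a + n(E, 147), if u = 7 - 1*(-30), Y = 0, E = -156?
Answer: 3543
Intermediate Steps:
u = 37 (u = 7 + 30 = 37)
a = 3589 (a = (0 - 1*(-97))*37 = (0 + 97)*37 = 97*37 = 3589)
a + n(E, 147) = 3589 - 46 = 3543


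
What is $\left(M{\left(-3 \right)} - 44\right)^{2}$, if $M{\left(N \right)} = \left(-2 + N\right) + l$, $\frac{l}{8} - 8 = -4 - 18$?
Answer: $25921$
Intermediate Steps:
$l = -112$ ($l = 64 + 8 \left(-4 - 18\right) = 64 + 8 \left(-22\right) = 64 - 176 = -112$)
$M{\left(N \right)} = -114 + N$ ($M{\left(N \right)} = \left(-2 + N\right) - 112 = -114 + N$)
$\left(M{\left(-3 \right)} - 44\right)^{2} = \left(\left(-114 - 3\right) - 44\right)^{2} = \left(-117 - 44\right)^{2} = \left(-161\right)^{2} = 25921$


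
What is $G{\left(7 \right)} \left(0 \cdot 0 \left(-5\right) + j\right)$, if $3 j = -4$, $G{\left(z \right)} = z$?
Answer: $- \frac{28}{3} \approx -9.3333$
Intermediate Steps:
$j = - \frac{4}{3}$ ($j = \frac{1}{3} \left(-4\right) = - \frac{4}{3} \approx -1.3333$)
$G{\left(7 \right)} \left(0 \cdot 0 \left(-5\right) + j\right) = 7 \left(0 \cdot 0 \left(-5\right) - \frac{4}{3}\right) = 7 \left(0 \left(-5\right) - \frac{4}{3}\right) = 7 \left(0 - \frac{4}{3}\right) = 7 \left(- \frac{4}{3}\right) = - \frac{28}{3}$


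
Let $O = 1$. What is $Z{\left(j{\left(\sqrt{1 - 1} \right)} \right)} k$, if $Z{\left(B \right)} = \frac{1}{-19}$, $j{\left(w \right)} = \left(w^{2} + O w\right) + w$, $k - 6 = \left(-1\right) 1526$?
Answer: $80$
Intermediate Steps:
$k = -1520$ ($k = 6 - 1526 = -1520$)
$j{\left(w \right)} = w^{2} + 2 w$ ($j{\left(w \right)} = \left(w^{2} + 1 w\right) + w = \left(w^{2} + w\right) + w = \left(w + w^{2}\right) + w = w^{2} + 2 w$)
$Z{\left(B \right)} = - \frac{1}{19}$
$Z{\left(j{\left(\sqrt{1 - 1} \right)} \right)} k = \left(- \frac{1}{19}\right) \left(-1520\right) = 80$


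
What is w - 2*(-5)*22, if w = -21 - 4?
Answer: 195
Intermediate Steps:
w = -25
w - 2*(-5)*22 = -25 - 2*(-5)*22 = -25 + 10*22 = -25 + 220 = 195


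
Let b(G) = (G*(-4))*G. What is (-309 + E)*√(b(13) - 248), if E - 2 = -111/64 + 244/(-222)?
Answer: -2201057*I*√231/3552 ≈ -9418.1*I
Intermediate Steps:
b(G) = -4*G² (b(G) = (-4*G)*G = -4*G²)
E = -5921/7104 (E = 2 + (-111/64 + 244/(-222)) = 2 + (-111*1/64 + 244*(-1/222)) = 2 + (-111/64 - 122/111) = 2 - 20129/7104 = -5921/7104 ≈ -0.83347)
(-309 + E)*√(b(13) - 248) = (-309 - 5921/7104)*√(-4*13² - 248) = -2201057*√(-4*169 - 248)/7104 = -2201057*√(-676 - 248)/7104 = -2201057*I*√231/3552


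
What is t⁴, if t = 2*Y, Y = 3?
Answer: 1296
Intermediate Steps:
t = 6 (t = 2*3 = 6)
t⁴ = 6⁴ = 1296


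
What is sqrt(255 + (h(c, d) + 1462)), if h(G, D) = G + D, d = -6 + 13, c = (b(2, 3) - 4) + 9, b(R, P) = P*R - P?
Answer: 2*sqrt(433) ≈ 41.617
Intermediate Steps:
b(R, P) = -P + P*R
c = 8 (c = (3*(-1 + 2) - 4) + 9 = (3*1 - 4) + 9 = (3 - 4) + 9 = -1 + 9 = 8)
d = 7
h(G, D) = D + G
sqrt(255 + (h(c, d) + 1462)) = sqrt(255 + ((7 + 8) + 1462)) = sqrt(255 + (15 + 1462)) = sqrt(255 + 1477) = sqrt(1732) = 2*sqrt(433)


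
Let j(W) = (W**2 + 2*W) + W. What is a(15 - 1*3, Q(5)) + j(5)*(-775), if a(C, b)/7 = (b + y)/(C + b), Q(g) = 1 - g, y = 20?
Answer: -30986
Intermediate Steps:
j(W) = W**2 + 3*W
a(C, b) = 7*(20 + b)/(C + b) (a(C, b) = 7*((b + 20)/(C + b)) = 7*((20 + b)/(C + b)) = 7*(20 + b)/(C + b))
a(15 - 1*3, Q(5)) + j(5)*(-775) = 7*(20 + (1 - 1*5))/((15 - 1*3) + (1 - 1*5)) + (5*(3 + 5))*(-775) = 7*(20 + (1 - 5))/((15 - 3) + (1 - 5)) + (5*8)*(-775) = 7*(20 - 4)/(12 - 4) + 40*(-775) = 7*16/8 - 31000 = 7*(1/8)*16 - 31000 = 14 - 31000 = -30986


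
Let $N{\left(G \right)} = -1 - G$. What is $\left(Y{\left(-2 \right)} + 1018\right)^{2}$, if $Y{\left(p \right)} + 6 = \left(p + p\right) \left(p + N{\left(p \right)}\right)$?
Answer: $1032256$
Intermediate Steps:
$Y{\left(p \right)} = -6 - 2 p$ ($Y{\left(p \right)} = -6 + \left(p + p\right) \left(p - \left(1 + p\right)\right) = -6 + 2 p \left(-1\right) = -6 - 2 p$)
$\left(Y{\left(-2 \right)} + 1018\right)^{2} = \left(\left(-6 - -4\right) + 1018\right)^{2} = \left(\left(-6 + 4\right) + 1018\right)^{2} = \left(-2 + 1018\right)^{2} = 1016^{2} = 1032256$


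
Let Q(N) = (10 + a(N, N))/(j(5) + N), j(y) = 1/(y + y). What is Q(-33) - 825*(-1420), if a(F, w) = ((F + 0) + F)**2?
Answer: 385379840/329 ≈ 1.1714e+6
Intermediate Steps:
j(y) = 1/(2*y)
a(F, w) = 4*F**2 (a(F, w) = (F + F)**2 = (2*F)**2 = 4*F**2)
Q(N) = (10 + 4*N**2)/(1/10 + N) (Q(N) = (10 + 4*N**2)/((1/2)/5 + N) = (10 + 4*N**2)/((1/2)*(1/5) + N) = (10 + 4*N**2)/(1/10 + N))
Q(-33) - 825*(-1420) = 20*(5 + 2*(-33)**2)/(1 + 10*(-33)) - 825*(-1420) = 20*(5 + 2*1089)/(1 - 330) + 1171500 = 20*(5 + 2178)/(-329) + 1171500 = 20*(-1/329)*2183 + 1171500 = -43660/329 + 1171500 = 385379840/329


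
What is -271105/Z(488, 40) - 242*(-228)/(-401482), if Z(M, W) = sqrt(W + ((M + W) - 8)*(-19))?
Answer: -27588/200741 + 54221*I*sqrt(615)/492 ≈ -0.13743 + 2733.0*I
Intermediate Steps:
Z(M, W) = sqrt(152 - 19*M - 18*W) (Z(M, W) = sqrt(W + (-8 + M + W)*(-19)) = sqrt(W + (152 - 19*M - 19*W)) = sqrt(152 - 19*M - 18*W))
-271105/Z(488, 40) - 242*(-228)/(-401482) = -271105/sqrt(152 - 19*488 - 18*40) - 242*(-228)/(-401482) = -271105/sqrt(152 - 9272 - 720) + 55176*(-1/401482) = -271105*(-I*sqrt(615)/2460) - 27588/200741 = -(-54221)*I*sqrt(615)/492 - 27588/200741 = 54221*I*sqrt(615)/492 - 27588/200741 = -27588/200741 + 54221*I*sqrt(615)/492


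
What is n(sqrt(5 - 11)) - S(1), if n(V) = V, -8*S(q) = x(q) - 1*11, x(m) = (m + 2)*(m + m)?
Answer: -5/8 + I*sqrt(6) ≈ -0.625 + 2.4495*I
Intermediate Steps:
x(m) = 2*m*(2 + m) (x(m) = (2 + m)*(2*m) = 2*m*(2 + m))
S(q) = 11/8 - q*(2 + q)/4 (S(q) = -(2*q*(2 + q) - 1*11)/8 = -(2*q*(2 + q) - 11)/8 = -(-11 + 2*q*(2 + q))/8 = 11/8 - q*(2 + q)/4)
n(sqrt(5 - 11)) - S(1) = sqrt(5 - 11) - (11/8 - 1/4*1*(2 + 1)) = sqrt(-6) - (11/8 - 1/4*1*3) = I*sqrt(6) - (11/8 - 3/4) = I*sqrt(6) - 1*5/8 = I*sqrt(6) - 5/8 = -5/8 + I*sqrt(6)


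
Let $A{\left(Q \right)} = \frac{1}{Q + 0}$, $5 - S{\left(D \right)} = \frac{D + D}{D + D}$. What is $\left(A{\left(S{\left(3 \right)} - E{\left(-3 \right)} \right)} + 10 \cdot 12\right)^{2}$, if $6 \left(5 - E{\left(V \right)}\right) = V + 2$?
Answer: $\frac{695556}{49} \approx 14195.0$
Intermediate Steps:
$S{\left(D \right)} = 4$ ($S{\left(D \right)} = 5 - \frac{D + D}{D + D} = 5 - \frac{2 D}{2 D} = 5 - 2 D \frac{1}{2 D} = 5 - 1 = 4$)
$E{\left(V \right)} = \frac{14}{3} - \frac{V}{6}$ ($E{\left(V \right)} = 5 - \frac{V + 2}{6} = 5 - \frac{2 + V}{6} = 5 - \left(\frac{1}{3} + \frac{V}{6}\right) = \frac{14}{3} - \frac{V}{6}$)
$A{\left(Q \right)} = \frac{1}{Q}$
$\left(A{\left(S{\left(3 \right)} - E{\left(-3 \right)} \right)} + 10 \cdot 12\right)^{2} = \left(\frac{1}{4 - \left(\frac{14}{3} - - \frac{1}{2}\right)} + 10 \cdot 12\right)^{2} = \left(\frac{1}{4 - \left(\frac{14}{3} + \frac{1}{2}\right)} + 120\right)^{2} = \left(\frac{1}{4 - \frac{31}{6}} + 120\right)^{2} = \left(\frac{1}{- \frac{7}{6}} + 120\right)^{2} = \left(- \frac{6}{7} + 120\right)^{2} = \left(\frac{834}{7}\right)^{2} = \frac{695556}{49}$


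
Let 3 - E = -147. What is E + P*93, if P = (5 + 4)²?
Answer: 7683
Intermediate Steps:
E = 150 (E = 3 - 1*(-147) = 3 + 147 = 150)
P = 81 (P = 9² = 81)
E + P*93 = 150 + 81*93 = 150 + 7533 = 7683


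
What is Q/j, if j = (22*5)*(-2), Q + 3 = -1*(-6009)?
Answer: -273/10 ≈ -27.300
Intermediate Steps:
Q = 6006 (Q = -3 - 1*(-6009) = -3 + 6009 = 6006)
j = -220 (j = 110*(-2) = -220)
Q/j = 6006/(-220) = 6006*(-1/220) = -273/10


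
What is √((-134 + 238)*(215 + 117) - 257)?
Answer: √34271 ≈ 185.12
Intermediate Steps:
√((-134 + 238)*(215 + 117) - 257) = √(104*332 - 257) = √(34528 - 257) = √34271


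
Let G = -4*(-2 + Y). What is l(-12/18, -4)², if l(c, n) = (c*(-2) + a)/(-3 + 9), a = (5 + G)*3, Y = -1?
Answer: 24649/324 ≈ 76.077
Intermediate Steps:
G = 12 (G = -4*(-2 - 1) = -4*(-3) = 12)
a = 51 (a = (5 + 12)*3 = 17*3 = 51)
l(c, n) = 17/2 - c/3 (l(c, n) = (c*(-2) + 51)/(-3 + 9) = (-2*c + 51)/6 = (51 - 2*c)*(⅙) = 17/2 - c/3)
l(-12/18, -4)² = (17/2 - (-4)/18)² = (17/2 - ⅓*(-⅔))² = (17/2 + 2/9)² = (157/18)² = 24649/324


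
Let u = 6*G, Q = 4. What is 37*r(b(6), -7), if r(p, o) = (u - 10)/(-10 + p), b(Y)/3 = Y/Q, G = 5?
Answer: -1480/11 ≈ -134.55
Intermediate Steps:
b(Y) = 3*Y/4 (b(Y) = 3*(Y/4) = 3*Y/4)
u = 30 (u = 6*5 = 30)
r(p, o) = 20/(-10 + p) (r(p, o) = (30 - 10)/(-10 + p) = 20/(-10 + p))
37*r(b(6), -7) = 37*(20/(-10 + (¾)*6)) = 37*(20/(-10 + 9/2)) = 37*(20/(-11/2)) = 37*(20*(-2/11)) = 37*(-40/11) = -1480/11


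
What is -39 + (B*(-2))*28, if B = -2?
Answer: 73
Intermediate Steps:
-39 + (B*(-2))*28 = -39 - 2*(-2)*28 = -39 + 4*28 = -39 + 112 = 73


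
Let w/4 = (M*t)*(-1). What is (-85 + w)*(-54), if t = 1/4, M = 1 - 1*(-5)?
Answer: 4914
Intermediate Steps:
M = 6 (M = 1 + 5 = 6)
t = 1/4 ≈ 0.25000
w = -6 (w = 4*((6*(1/4))*(-1)) = 4*((3/2)*(-1)) = 4*(-3/2) = -6)
(-85 + w)*(-54) = (-85 - 6)*(-54) = -91*(-54) = 4914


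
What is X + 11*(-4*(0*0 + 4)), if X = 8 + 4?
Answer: -164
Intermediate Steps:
X = 12
X + 11*(-4*(0*0 + 4)) = 12 + 11*(-4*(0*0 + 4)) = 12 + 11*(-4*(0 + 4)) = 12 + 11*(-4*4) = 12 + 11*(-16) = 12 - 176 = -164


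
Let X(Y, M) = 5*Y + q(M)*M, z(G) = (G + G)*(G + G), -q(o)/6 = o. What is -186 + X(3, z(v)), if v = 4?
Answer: -24747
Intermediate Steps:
q(o) = -6*o
z(G) = 4*G**2 (z(G) = (2*G)*(2*G) = 4*G**2)
X(Y, M) = -6*M**2 + 5*Y (X(Y, M) = 5*Y + (-6*M)*M = 5*Y - 6*M**2 = -6*M**2 + 5*Y)
-186 + X(3, z(v)) = -186 + (-6*(4*4**2)**2 + 5*3) = -186 + (-6*(4*16)**2 + 15) = -186 + (-6*64**2 + 15) = -186 + (-6*4096 + 15) = -186 + (-24576 + 15) = -186 - 24561 = -24747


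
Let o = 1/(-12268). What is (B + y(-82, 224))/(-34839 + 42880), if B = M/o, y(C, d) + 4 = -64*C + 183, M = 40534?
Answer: -497265685/8041 ≈ -61841.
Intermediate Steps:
o = -1/12268 ≈ -8.1513e-5
y(C, d) = 179 - 64*C (y(C, d) = -4 + (-64*C + 183) = -4 + (183 - 64*C) = 179 - 64*C)
B = -497271112 (B = 40534/(-1/12268) = 40534*(-12268) = -497271112)
(B + y(-82, 224))/(-34839 + 42880) = (-497271112 + (179 - 64*(-82)))/(-34839 + 42880) = (-497271112 + (179 + 5248))/8041 = (-497271112 + 5427)*(1/8041) = -497265685*1/8041 = -497265685/8041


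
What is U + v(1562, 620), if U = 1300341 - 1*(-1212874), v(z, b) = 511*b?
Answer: 2830035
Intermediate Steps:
U = 2513215 (U = 1300341 + 1212874 = 2513215)
U + v(1562, 620) = 2513215 + 511*620 = 2513215 + 316820 = 2830035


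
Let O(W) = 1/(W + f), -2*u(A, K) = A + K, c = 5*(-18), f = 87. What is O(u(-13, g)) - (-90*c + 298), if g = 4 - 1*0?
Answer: -1536832/183 ≈ -8398.0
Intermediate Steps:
g = 4 (g = 4 + 0 = 4)
c = -90
u(A, K) = -A/2 - K/2 (u(A, K) = -(A + K)/2 = -A/2 - K/2)
O(W) = 1/(87 + W) (O(W) = 1/(W + 87) = 1/(87 + W))
O(u(-13, g)) - (-90*c + 298) = 1/(87 + (-1/2*(-13) - 1/2*4)) - (-90*(-90) + 298) = 1/(87 + (13/2 - 2)) - (8100 + 298) = 1/(87 + 9/2) - 1*8398 = 1/(183/2) - 8398 = 2/183 - 8398 = -1536832/183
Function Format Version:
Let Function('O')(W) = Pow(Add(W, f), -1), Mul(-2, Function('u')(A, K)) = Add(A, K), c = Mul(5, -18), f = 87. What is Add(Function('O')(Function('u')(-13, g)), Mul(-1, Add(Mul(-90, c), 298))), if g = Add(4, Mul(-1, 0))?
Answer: Rational(-1536832, 183) ≈ -8398.0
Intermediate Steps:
g = 4 (g = Add(4, 0) = 4)
c = -90
Function('u')(A, K) = Add(Mul(Rational(-1, 2), A), Mul(Rational(-1, 2), K)) (Function('u')(A, K) = Mul(Rational(-1, 2), Add(A, K)) = Add(Mul(Rational(-1, 2), A), Mul(Rational(-1, 2), K)))
Function('O')(W) = Pow(Add(87, W), -1) (Function('O')(W) = Pow(Add(W, 87), -1) = Pow(Add(87, W), -1))
Add(Function('O')(Function('u')(-13, g)), Mul(-1, Add(Mul(-90, c), 298))) = Add(Pow(Add(87, Add(Mul(Rational(-1, 2), -13), Mul(Rational(-1, 2), 4))), -1), Mul(-1, Add(Mul(-90, -90), 298))) = Add(Pow(Add(87, Add(Rational(13, 2), -2)), -1), Mul(-1, Add(8100, 298))) = Add(Pow(Add(87, Rational(9, 2)), -1), Mul(-1, 8398)) = Add(Pow(Rational(183, 2), -1), -8398) = Add(Rational(2, 183), -8398) = Rational(-1536832, 183)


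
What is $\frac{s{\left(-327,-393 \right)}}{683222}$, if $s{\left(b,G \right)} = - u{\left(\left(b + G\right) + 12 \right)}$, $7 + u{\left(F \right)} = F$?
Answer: $\frac{715}{683222} \approx 0.0010465$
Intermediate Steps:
$u{\left(F \right)} = -7 + F$
$s{\left(b,G \right)} = -5 - G - b$ ($s{\left(b,G \right)} = - (-7 + \left(\left(b + G\right) + 12\right)) = - (-7 + \left(\left(G + b\right) + 12\right)) = - (-7 + \left(12 + G + b\right)) = - (5 + G + b) = -5 - G - b$)
$\frac{s{\left(-327,-393 \right)}}{683222} = \frac{-5 - -393 - -327}{683222} = \left(-5 + 393 + 327\right) \frac{1}{683222} = 715 \cdot \frac{1}{683222} = \frac{715}{683222}$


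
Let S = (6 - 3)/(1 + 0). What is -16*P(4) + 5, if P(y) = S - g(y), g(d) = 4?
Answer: 21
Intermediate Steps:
S = 3 (S = 3/1 = 3*1 = 3)
P(y) = -1 (P(y) = 3 - 1*4 = 3 - 4 = -1)
-16*P(4) + 5 = -16*(-1) + 5 = 16 + 5 = 21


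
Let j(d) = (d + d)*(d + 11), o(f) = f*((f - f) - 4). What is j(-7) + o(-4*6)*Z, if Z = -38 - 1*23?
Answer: -5912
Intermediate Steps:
Z = -61 (Z = -38 - 23 = -61)
o(f) = -4*f (o(f) = f*(0 - 4) = f*(-4) = -4*f)
j(d) = 2*d*(11 + d) (j(d) = (2*d)*(11 + d) = 2*d*(11 + d))
j(-7) + o(-4*6)*Z = 2*(-7)*(11 - 7) - (-16)*6*(-61) = 2*(-7)*4 - 4*(-24)*(-61) = -56 + 96*(-61) = -56 - 5856 = -5912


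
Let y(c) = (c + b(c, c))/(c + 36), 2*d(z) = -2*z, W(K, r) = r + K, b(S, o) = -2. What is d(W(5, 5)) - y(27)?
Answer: -655/63 ≈ -10.397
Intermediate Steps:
W(K, r) = K + r
d(z) = -z (d(z) = (-2*z)/2 = -z)
y(c) = (-2 + c)/(36 + c) (y(c) = (c - 2)/(c + 36) = (-2 + c)/(36 + c))
d(W(5, 5)) - y(27) = -(5 + 5) - (-2 + 27)/(36 + 27) = -1*10 - 25/63 = -10 - 25/63 = -655/63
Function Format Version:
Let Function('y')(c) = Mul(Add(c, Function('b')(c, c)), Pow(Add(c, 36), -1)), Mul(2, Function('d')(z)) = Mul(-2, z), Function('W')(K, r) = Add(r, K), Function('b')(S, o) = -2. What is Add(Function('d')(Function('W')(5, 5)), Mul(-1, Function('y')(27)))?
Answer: Rational(-655, 63) ≈ -10.397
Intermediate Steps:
Function('W')(K, r) = Add(K, r)
Function('d')(z) = Mul(-1, z) (Function('d')(z) = Mul(Rational(1, 2), Mul(-2, z)) = Mul(-1, z))
Function('y')(c) = Mul(Pow(Add(36, c), -1), Add(-2, c)) (Function('y')(c) = Mul(Add(c, -2), Pow(Add(c, 36), -1)) = Mul(Add(-2, c), Pow(Add(36, c), -1)) = Mul(Pow(Add(36, c), -1), Add(-2, c)))
Add(Function('d')(Function('W')(5, 5)), Mul(-1, Function('y')(27))) = Add(Mul(-1, Add(5, 5)), Mul(-1, Mul(Pow(Add(36, 27), -1), Add(-2, 27)))) = Add(Mul(-1, 10), Mul(-1, Mul(Pow(63, -1), 25))) = Add(-10, Mul(-1, Mul(Rational(1, 63), 25))) = Add(-10, Mul(-1, Rational(25, 63))) = Add(-10, Rational(-25, 63)) = Rational(-655, 63)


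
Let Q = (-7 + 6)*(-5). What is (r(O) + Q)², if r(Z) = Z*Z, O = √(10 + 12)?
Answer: 729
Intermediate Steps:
O = √22 ≈ 4.6904
Q = 5 (Q = -1*(-5) = 5)
r(Z) = Z²
(r(O) + Q)² = ((√22)² + 5)² = (22 + 5)² = 27² = 729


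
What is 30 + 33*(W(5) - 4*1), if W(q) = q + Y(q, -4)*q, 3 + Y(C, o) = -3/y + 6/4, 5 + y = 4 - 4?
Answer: -171/2 ≈ -85.500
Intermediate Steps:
y = -5 (y = -5 + (4 - 4) = -5 + 0 = -5)
Y(C, o) = -9/10 (Y(C, o) = -3 + (-3/(-5) + 6/4) = -3 + (-3*(-⅕) + 6*(¼)) = -3 + (⅗ + 3/2) = -3 + 21/10 = -9/10)
W(q) = q/10 (W(q) = q - 9*q/10 = q/10)
30 + 33*(W(5) - 4*1) = 30 + 33*((⅒)*5 - 4*1) = 30 + 33*(½ - 4) = 30 + 33*(-7/2) = 30 - 231/2 = -171/2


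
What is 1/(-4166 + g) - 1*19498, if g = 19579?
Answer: -300522673/15413 ≈ -19498.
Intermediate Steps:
1/(-4166 + g) - 1*19498 = 1/(-4166 + 19579) - 1*19498 = 1/15413 - 19498 = -300522673/15413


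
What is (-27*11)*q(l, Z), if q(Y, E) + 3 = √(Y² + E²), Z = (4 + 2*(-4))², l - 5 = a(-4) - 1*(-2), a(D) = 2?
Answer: 891 - 297*√337 ≈ -4561.2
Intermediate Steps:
l = 9 (l = 5 + (2 - 1*(-2)) = 5 + (2 + 2) = 5 + 4 = 9)
Z = 16 (Z = (4 - 8)² = (-4)² = 16)
q(Y, E) = -3 + √(E² + Y²) (q(Y, E) = -3 + √(Y² + E²) = -3 + √(E² + Y²))
(-27*11)*q(l, Z) = (-27*11)*(-3 + √(16² + 9²)) = -297*(-3 + √(256 + 81)) = -297*(-3 + √337) = 891 - 297*√337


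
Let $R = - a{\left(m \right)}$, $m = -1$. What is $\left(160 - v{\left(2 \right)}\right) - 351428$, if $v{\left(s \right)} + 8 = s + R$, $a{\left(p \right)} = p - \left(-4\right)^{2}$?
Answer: $-351279$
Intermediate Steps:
$a{\left(p \right)} = -16 + p$ ($a{\left(p \right)} = p - 16 = -16 + p$)
$R = 17$ ($R = - (-16 - 1) = \left(-1\right) \left(-17\right) = 17$)
$v{\left(s \right)} = 9 + s$ ($v{\left(s \right)} = -8 + \left(s + 17\right) = -8 + \left(17 + s\right) = 9 + s$)
$\left(160 - v{\left(2 \right)}\right) - 351428 = \left(160 - \left(9 + 2\right)\right) - 351428 = \left(160 - 11\right) - 351428 = 149 - 351428 = -351279$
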